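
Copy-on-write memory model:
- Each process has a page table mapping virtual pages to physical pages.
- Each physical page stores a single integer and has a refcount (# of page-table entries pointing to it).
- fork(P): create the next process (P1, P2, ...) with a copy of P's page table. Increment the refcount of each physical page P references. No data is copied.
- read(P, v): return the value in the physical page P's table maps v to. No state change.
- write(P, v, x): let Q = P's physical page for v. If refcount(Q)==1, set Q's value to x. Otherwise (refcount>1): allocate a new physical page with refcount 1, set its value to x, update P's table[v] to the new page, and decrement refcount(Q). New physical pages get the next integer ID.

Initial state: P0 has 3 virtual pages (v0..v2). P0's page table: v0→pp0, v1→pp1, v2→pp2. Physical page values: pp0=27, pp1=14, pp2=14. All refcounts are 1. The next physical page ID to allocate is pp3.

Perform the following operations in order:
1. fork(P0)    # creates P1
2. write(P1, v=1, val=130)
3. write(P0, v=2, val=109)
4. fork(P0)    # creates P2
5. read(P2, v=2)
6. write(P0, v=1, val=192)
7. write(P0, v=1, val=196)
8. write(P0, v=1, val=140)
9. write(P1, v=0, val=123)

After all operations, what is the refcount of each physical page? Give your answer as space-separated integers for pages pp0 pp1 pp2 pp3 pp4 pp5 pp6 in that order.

Answer: 2 1 1 1 2 1 1

Derivation:
Op 1: fork(P0) -> P1. 3 ppages; refcounts: pp0:2 pp1:2 pp2:2
Op 2: write(P1, v1, 130). refcount(pp1)=2>1 -> COPY to pp3. 4 ppages; refcounts: pp0:2 pp1:1 pp2:2 pp3:1
Op 3: write(P0, v2, 109). refcount(pp2)=2>1 -> COPY to pp4. 5 ppages; refcounts: pp0:2 pp1:1 pp2:1 pp3:1 pp4:1
Op 4: fork(P0) -> P2. 5 ppages; refcounts: pp0:3 pp1:2 pp2:1 pp3:1 pp4:2
Op 5: read(P2, v2) -> 109. No state change.
Op 6: write(P0, v1, 192). refcount(pp1)=2>1 -> COPY to pp5. 6 ppages; refcounts: pp0:3 pp1:1 pp2:1 pp3:1 pp4:2 pp5:1
Op 7: write(P0, v1, 196). refcount(pp5)=1 -> write in place. 6 ppages; refcounts: pp0:3 pp1:1 pp2:1 pp3:1 pp4:2 pp5:1
Op 8: write(P0, v1, 140). refcount(pp5)=1 -> write in place. 6 ppages; refcounts: pp0:3 pp1:1 pp2:1 pp3:1 pp4:2 pp5:1
Op 9: write(P1, v0, 123). refcount(pp0)=3>1 -> COPY to pp6. 7 ppages; refcounts: pp0:2 pp1:1 pp2:1 pp3:1 pp4:2 pp5:1 pp6:1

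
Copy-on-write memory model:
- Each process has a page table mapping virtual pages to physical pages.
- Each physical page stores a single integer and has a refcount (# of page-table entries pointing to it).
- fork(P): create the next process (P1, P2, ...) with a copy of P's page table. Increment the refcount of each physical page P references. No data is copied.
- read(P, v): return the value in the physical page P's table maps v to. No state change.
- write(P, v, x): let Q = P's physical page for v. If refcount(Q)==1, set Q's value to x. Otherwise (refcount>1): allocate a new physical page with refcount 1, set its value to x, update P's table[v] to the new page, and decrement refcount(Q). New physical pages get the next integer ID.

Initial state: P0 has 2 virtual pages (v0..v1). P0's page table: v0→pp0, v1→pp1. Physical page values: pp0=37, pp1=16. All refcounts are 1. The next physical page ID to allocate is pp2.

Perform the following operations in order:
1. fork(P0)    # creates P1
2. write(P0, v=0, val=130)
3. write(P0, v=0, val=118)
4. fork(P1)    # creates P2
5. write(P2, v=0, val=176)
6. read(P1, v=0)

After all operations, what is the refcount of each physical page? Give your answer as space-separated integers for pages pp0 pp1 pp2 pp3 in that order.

Answer: 1 3 1 1

Derivation:
Op 1: fork(P0) -> P1. 2 ppages; refcounts: pp0:2 pp1:2
Op 2: write(P0, v0, 130). refcount(pp0)=2>1 -> COPY to pp2. 3 ppages; refcounts: pp0:1 pp1:2 pp2:1
Op 3: write(P0, v0, 118). refcount(pp2)=1 -> write in place. 3 ppages; refcounts: pp0:1 pp1:2 pp2:1
Op 4: fork(P1) -> P2. 3 ppages; refcounts: pp0:2 pp1:3 pp2:1
Op 5: write(P2, v0, 176). refcount(pp0)=2>1 -> COPY to pp3. 4 ppages; refcounts: pp0:1 pp1:3 pp2:1 pp3:1
Op 6: read(P1, v0) -> 37. No state change.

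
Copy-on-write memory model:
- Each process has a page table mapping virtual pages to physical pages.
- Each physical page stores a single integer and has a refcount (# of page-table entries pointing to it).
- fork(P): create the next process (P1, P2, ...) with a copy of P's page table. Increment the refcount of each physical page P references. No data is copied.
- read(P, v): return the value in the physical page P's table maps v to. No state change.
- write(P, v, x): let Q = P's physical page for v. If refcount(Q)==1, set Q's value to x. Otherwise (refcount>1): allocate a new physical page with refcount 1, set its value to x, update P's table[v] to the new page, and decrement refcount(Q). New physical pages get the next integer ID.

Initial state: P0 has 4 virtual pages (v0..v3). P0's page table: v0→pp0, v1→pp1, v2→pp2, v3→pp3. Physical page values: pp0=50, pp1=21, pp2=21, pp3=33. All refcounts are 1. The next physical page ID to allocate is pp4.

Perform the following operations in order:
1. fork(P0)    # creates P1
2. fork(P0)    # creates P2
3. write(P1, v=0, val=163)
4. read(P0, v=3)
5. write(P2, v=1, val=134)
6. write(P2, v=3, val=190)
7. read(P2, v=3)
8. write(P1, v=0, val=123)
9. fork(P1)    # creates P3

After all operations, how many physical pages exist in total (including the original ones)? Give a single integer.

Answer: 7

Derivation:
Op 1: fork(P0) -> P1. 4 ppages; refcounts: pp0:2 pp1:2 pp2:2 pp3:2
Op 2: fork(P0) -> P2. 4 ppages; refcounts: pp0:3 pp1:3 pp2:3 pp3:3
Op 3: write(P1, v0, 163). refcount(pp0)=3>1 -> COPY to pp4. 5 ppages; refcounts: pp0:2 pp1:3 pp2:3 pp3:3 pp4:1
Op 4: read(P0, v3) -> 33. No state change.
Op 5: write(P2, v1, 134). refcount(pp1)=3>1 -> COPY to pp5. 6 ppages; refcounts: pp0:2 pp1:2 pp2:3 pp3:3 pp4:1 pp5:1
Op 6: write(P2, v3, 190). refcount(pp3)=3>1 -> COPY to pp6. 7 ppages; refcounts: pp0:2 pp1:2 pp2:3 pp3:2 pp4:1 pp5:1 pp6:1
Op 7: read(P2, v3) -> 190. No state change.
Op 8: write(P1, v0, 123). refcount(pp4)=1 -> write in place. 7 ppages; refcounts: pp0:2 pp1:2 pp2:3 pp3:2 pp4:1 pp5:1 pp6:1
Op 9: fork(P1) -> P3. 7 ppages; refcounts: pp0:2 pp1:3 pp2:4 pp3:3 pp4:2 pp5:1 pp6:1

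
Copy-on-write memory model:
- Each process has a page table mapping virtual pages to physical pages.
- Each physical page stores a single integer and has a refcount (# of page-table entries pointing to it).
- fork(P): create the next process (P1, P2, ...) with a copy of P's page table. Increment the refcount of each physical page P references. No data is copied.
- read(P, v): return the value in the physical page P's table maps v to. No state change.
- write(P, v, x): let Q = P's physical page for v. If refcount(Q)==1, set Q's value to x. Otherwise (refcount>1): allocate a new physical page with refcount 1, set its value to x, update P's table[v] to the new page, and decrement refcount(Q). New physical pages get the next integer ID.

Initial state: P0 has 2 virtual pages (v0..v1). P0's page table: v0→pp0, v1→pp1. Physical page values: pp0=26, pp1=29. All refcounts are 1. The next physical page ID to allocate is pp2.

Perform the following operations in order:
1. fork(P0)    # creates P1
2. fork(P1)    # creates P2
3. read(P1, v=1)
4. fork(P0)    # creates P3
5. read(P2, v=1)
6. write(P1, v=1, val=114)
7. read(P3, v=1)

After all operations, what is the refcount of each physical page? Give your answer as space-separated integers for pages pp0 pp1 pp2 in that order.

Op 1: fork(P0) -> P1. 2 ppages; refcounts: pp0:2 pp1:2
Op 2: fork(P1) -> P2. 2 ppages; refcounts: pp0:3 pp1:3
Op 3: read(P1, v1) -> 29. No state change.
Op 4: fork(P0) -> P3. 2 ppages; refcounts: pp0:4 pp1:4
Op 5: read(P2, v1) -> 29. No state change.
Op 6: write(P1, v1, 114). refcount(pp1)=4>1 -> COPY to pp2. 3 ppages; refcounts: pp0:4 pp1:3 pp2:1
Op 7: read(P3, v1) -> 29. No state change.

Answer: 4 3 1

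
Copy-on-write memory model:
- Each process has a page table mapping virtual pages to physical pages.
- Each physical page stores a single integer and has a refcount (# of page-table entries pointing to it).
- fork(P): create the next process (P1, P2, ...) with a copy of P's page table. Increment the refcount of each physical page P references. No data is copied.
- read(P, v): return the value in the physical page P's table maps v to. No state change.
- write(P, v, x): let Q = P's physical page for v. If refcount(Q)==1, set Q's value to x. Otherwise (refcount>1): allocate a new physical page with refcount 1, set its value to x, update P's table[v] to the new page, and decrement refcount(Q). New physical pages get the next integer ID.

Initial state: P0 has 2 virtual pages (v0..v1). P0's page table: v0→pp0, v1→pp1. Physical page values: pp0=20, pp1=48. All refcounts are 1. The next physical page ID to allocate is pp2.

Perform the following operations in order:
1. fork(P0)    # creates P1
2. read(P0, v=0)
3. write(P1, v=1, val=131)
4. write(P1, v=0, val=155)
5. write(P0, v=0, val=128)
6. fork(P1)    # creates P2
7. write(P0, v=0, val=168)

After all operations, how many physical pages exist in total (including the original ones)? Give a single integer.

Answer: 4

Derivation:
Op 1: fork(P0) -> P1. 2 ppages; refcounts: pp0:2 pp1:2
Op 2: read(P0, v0) -> 20. No state change.
Op 3: write(P1, v1, 131). refcount(pp1)=2>1 -> COPY to pp2. 3 ppages; refcounts: pp0:2 pp1:1 pp2:1
Op 4: write(P1, v0, 155). refcount(pp0)=2>1 -> COPY to pp3. 4 ppages; refcounts: pp0:1 pp1:1 pp2:1 pp3:1
Op 5: write(P0, v0, 128). refcount(pp0)=1 -> write in place. 4 ppages; refcounts: pp0:1 pp1:1 pp2:1 pp3:1
Op 6: fork(P1) -> P2. 4 ppages; refcounts: pp0:1 pp1:1 pp2:2 pp3:2
Op 7: write(P0, v0, 168). refcount(pp0)=1 -> write in place. 4 ppages; refcounts: pp0:1 pp1:1 pp2:2 pp3:2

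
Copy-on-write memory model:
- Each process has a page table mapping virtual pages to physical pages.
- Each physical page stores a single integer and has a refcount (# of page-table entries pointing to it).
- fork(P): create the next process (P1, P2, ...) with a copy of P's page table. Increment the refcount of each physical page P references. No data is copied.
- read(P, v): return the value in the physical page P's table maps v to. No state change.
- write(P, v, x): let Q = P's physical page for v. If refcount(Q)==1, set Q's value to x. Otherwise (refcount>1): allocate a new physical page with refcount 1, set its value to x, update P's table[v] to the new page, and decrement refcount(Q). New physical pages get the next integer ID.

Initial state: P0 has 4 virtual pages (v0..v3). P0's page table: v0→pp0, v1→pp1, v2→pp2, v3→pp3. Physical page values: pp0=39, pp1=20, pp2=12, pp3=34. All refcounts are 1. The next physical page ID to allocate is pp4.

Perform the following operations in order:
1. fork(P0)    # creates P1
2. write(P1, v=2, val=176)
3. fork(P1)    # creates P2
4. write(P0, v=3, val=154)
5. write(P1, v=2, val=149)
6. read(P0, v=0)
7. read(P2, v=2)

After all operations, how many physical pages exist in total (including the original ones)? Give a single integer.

Answer: 7

Derivation:
Op 1: fork(P0) -> P1. 4 ppages; refcounts: pp0:2 pp1:2 pp2:2 pp3:2
Op 2: write(P1, v2, 176). refcount(pp2)=2>1 -> COPY to pp4. 5 ppages; refcounts: pp0:2 pp1:2 pp2:1 pp3:2 pp4:1
Op 3: fork(P1) -> P2. 5 ppages; refcounts: pp0:3 pp1:3 pp2:1 pp3:3 pp4:2
Op 4: write(P0, v3, 154). refcount(pp3)=3>1 -> COPY to pp5. 6 ppages; refcounts: pp0:3 pp1:3 pp2:1 pp3:2 pp4:2 pp5:1
Op 5: write(P1, v2, 149). refcount(pp4)=2>1 -> COPY to pp6. 7 ppages; refcounts: pp0:3 pp1:3 pp2:1 pp3:2 pp4:1 pp5:1 pp6:1
Op 6: read(P0, v0) -> 39. No state change.
Op 7: read(P2, v2) -> 176. No state change.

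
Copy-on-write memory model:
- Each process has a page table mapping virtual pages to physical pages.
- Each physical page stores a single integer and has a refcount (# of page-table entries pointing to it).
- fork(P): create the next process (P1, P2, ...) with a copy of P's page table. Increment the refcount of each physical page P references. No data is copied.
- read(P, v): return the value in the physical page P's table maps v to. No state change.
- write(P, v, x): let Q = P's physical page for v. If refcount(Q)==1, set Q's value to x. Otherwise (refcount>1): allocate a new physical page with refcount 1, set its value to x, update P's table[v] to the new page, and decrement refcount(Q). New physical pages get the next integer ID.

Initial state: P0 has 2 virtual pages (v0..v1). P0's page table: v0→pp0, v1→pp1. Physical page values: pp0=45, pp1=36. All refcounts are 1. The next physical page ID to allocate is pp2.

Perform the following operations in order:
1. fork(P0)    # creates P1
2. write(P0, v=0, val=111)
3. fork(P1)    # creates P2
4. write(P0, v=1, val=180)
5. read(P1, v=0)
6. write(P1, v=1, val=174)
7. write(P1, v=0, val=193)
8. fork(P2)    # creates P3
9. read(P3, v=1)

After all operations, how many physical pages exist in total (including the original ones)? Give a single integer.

Answer: 6

Derivation:
Op 1: fork(P0) -> P1. 2 ppages; refcounts: pp0:2 pp1:2
Op 2: write(P0, v0, 111). refcount(pp0)=2>1 -> COPY to pp2. 3 ppages; refcounts: pp0:1 pp1:2 pp2:1
Op 3: fork(P1) -> P2. 3 ppages; refcounts: pp0:2 pp1:3 pp2:1
Op 4: write(P0, v1, 180). refcount(pp1)=3>1 -> COPY to pp3. 4 ppages; refcounts: pp0:2 pp1:2 pp2:1 pp3:1
Op 5: read(P1, v0) -> 45. No state change.
Op 6: write(P1, v1, 174). refcount(pp1)=2>1 -> COPY to pp4. 5 ppages; refcounts: pp0:2 pp1:1 pp2:1 pp3:1 pp4:1
Op 7: write(P1, v0, 193). refcount(pp0)=2>1 -> COPY to pp5. 6 ppages; refcounts: pp0:1 pp1:1 pp2:1 pp3:1 pp4:1 pp5:1
Op 8: fork(P2) -> P3. 6 ppages; refcounts: pp0:2 pp1:2 pp2:1 pp3:1 pp4:1 pp5:1
Op 9: read(P3, v1) -> 36. No state change.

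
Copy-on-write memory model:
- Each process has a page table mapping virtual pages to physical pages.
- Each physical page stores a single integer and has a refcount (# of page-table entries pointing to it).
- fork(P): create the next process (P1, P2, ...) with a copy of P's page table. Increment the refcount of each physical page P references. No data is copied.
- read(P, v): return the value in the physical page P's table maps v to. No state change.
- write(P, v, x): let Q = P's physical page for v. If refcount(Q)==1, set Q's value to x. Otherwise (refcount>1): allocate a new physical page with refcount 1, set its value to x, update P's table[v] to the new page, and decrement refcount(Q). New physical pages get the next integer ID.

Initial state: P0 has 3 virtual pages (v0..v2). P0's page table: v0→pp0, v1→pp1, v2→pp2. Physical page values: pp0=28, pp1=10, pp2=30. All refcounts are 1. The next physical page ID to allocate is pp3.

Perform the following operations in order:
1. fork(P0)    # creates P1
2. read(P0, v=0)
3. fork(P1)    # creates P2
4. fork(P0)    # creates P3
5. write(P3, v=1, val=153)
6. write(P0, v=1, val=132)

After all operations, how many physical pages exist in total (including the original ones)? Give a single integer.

Op 1: fork(P0) -> P1. 3 ppages; refcounts: pp0:2 pp1:2 pp2:2
Op 2: read(P0, v0) -> 28. No state change.
Op 3: fork(P1) -> P2. 3 ppages; refcounts: pp0:3 pp1:3 pp2:3
Op 4: fork(P0) -> P3. 3 ppages; refcounts: pp0:4 pp1:4 pp2:4
Op 5: write(P3, v1, 153). refcount(pp1)=4>1 -> COPY to pp3. 4 ppages; refcounts: pp0:4 pp1:3 pp2:4 pp3:1
Op 6: write(P0, v1, 132). refcount(pp1)=3>1 -> COPY to pp4. 5 ppages; refcounts: pp0:4 pp1:2 pp2:4 pp3:1 pp4:1

Answer: 5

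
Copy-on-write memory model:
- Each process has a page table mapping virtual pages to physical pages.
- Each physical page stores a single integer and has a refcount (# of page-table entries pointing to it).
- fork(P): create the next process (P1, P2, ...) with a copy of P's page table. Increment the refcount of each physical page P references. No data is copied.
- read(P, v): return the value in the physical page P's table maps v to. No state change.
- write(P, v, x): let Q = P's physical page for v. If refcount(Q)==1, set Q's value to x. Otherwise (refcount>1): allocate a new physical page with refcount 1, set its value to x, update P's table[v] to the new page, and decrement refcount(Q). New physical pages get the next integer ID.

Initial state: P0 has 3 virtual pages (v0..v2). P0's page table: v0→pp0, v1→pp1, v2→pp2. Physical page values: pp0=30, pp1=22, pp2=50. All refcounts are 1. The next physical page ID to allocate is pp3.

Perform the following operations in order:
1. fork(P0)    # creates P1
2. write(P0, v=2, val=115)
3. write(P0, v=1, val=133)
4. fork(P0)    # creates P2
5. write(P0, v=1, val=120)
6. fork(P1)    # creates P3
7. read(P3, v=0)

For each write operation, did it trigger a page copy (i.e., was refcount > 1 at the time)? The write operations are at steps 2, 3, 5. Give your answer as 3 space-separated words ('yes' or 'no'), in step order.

Op 1: fork(P0) -> P1. 3 ppages; refcounts: pp0:2 pp1:2 pp2:2
Op 2: write(P0, v2, 115). refcount(pp2)=2>1 -> COPY to pp3. 4 ppages; refcounts: pp0:2 pp1:2 pp2:1 pp3:1
Op 3: write(P0, v1, 133). refcount(pp1)=2>1 -> COPY to pp4. 5 ppages; refcounts: pp0:2 pp1:1 pp2:1 pp3:1 pp4:1
Op 4: fork(P0) -> P2. 5 ppages; refcounts: pp0:3 pp1:1 pp2:1 pp3:2 pp4:2
Op 5: write(P0, v1, 120). refcount(pp4)=2>1 -> COPY to pp5. 6 ppages; refcounts: pp0:3 pp1:1 pp2:1 pp3:2 pp4:1 pp5:1
Op 6: fork(P1) -> P3. 6 ppages; refcounts: pp0:4 pp1:2 pp2:2 pp3:2 pp4:1 pp5:1
Op 7: read(P3, v0) -> 30. No state change.

yes yes yes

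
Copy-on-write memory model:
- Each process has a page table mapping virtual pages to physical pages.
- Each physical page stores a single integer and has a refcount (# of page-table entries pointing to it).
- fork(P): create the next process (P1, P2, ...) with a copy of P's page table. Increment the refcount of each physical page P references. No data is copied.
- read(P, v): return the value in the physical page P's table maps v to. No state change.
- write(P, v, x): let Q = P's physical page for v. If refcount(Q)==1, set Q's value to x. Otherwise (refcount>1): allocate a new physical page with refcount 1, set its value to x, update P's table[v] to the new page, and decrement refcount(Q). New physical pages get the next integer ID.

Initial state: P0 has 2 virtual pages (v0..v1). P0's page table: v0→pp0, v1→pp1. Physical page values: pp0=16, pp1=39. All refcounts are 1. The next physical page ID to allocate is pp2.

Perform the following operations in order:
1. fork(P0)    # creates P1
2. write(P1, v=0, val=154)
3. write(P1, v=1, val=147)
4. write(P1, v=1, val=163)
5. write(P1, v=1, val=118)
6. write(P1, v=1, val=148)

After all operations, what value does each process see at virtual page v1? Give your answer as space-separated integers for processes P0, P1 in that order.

Answer: 39 148

Derivation:
Op 1: fork(P0) -> P1. 2 ppages; refcounts: pp0:2 pp1:2
Op 2: write(P1, v0, 154). refcount(pp0)=2>1 -> COPY to pp2. 3 ppages; refcounts: pp0:1 pp1:2 pp2:1
Op 3: write(P1, v1, 147). refcount(pp1)=2>1 -> COPY to pp3. 4 ppages; refcounts: pp0:1 pp1:1 pp2:1 pp3:1
Op 4: write(P1, v1, 163). refcount(pp3)=1 -> write in place. 4 ppages; refcounts: pp0:1 pp1:1 pp2:1 pp3:1
Op 5: write(P1, v1, 118). refcount(pp3)=1 -> write in place. 4 ppages; refcounts: pp0:1 pp1:1 pp2:1 pp3:1
Op 6: write(P1, v1, 148). refcount(pp3)=1 -> write in place. 4 ppages; refcounts: pp0:1 pp1:1 pp2:1 pp3:1
P0: v1 -> pp1 = 39
P1: v1 -> pp3 = 148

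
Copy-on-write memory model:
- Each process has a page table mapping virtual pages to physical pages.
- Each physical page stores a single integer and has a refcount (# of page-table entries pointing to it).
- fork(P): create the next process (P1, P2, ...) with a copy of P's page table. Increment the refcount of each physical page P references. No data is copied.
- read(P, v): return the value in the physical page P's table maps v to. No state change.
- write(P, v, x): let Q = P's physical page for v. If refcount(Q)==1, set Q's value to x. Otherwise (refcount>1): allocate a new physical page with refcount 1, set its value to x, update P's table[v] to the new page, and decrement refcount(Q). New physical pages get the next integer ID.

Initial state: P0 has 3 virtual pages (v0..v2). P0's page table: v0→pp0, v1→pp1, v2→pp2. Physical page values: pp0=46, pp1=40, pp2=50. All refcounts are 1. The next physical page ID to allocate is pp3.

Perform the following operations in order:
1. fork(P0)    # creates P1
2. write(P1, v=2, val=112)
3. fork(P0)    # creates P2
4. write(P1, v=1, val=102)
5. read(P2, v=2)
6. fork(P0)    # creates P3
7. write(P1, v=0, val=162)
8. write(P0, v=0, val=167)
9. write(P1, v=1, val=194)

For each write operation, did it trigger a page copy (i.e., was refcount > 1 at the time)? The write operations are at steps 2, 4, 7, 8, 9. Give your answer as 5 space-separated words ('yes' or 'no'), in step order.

Op 1: fork(P0) -> P1. 3 ppages; refcounts: pp0:2 pp1:2 pp2:2
Op 2: write(P1, v2, 112). refcount(pp2)=2>1 -> COPY to pp3. 4 ppages; refcounts: pp0:2 pp1:2 pp2:1 pp3:1
Op 3: fork(P0) -> P2. 4 ppages; refcounts: pp0:3 pp1:3 pp2:2 pp3:1
Op 4: write(P1, v1, 102). refcount(pp1)=3>1 -> COPY to pp4. 5 ppages; refcounts: pp0:3 pp1:2 pp2:2 pp3:1 pp4:1
Op 5: read(P2, v2) -> 50. No state change.
Op 6: fork(P0) -> P3. 5 ppages; refcounts: pp0:4 pp1:3 pp2:3 pp3:1 pp4:1
Op 7: write(P1, v0, 162). refcount(pp0)=4>1 -> COPY to pp5. 6 ppages; refcounts: pp0:3 pp1:3 pp2:3 pp3:1 pp4:1 pp5:1
Op 8: write(P0, v0, 167). refcount(pp0)=3>1 -> COPY to pp6. 7 ppages; refcounts: pp0:2 pp1:3 pp2:3 pp3:1 pp4:1 pp5:1 pp6:1
Op 9: write(P1, v1, 194). refcount(pp4)=1 -> write in place. 7 ppages; refcounts: pp0:2 pp1:3 pp2:3 pp3:1 pp4:1 pp5:1 pp6:1

yes yes yes yes no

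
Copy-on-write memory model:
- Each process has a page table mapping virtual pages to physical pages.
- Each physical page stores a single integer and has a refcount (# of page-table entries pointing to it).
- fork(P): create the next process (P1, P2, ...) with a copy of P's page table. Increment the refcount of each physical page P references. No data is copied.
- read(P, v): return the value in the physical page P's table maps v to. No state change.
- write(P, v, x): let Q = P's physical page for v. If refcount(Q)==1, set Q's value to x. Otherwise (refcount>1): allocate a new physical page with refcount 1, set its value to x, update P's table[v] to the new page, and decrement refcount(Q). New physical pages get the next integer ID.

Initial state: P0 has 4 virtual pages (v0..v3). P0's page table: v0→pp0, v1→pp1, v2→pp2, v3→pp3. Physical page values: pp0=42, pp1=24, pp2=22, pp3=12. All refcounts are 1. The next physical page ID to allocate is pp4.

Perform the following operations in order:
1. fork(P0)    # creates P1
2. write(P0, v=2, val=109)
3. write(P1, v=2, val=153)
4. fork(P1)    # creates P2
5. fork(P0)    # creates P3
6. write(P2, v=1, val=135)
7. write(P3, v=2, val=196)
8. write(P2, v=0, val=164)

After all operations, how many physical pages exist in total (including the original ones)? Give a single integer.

Answer: 8

Derivation:
Op 1: fork(P0) -> P1. 4 ppages; refcounts: pp0:2 pp1:2 pp2:2 pp3:2
Op 2: write(P0, v2, 109). refcount(pp2)=2>1 -> COPY to pp4. 5 ppages; refcounts: pp0:2 pp1:2 pp2:1 pp3:2 pp4:1
Op 3: write(P1, v2, 153). refcount(pp2)=1 -> write in place. 5 ppages; refcounts: pp0:2 pp1:2 pp2:1 pp3:2 pp4:1
Op 4: fork(P1) -> P2. 5 ppages; refcounts: pp0:3 pp1:3 pp2:2 pp3:3 pp4:1
Op 5: fork(P0) -> P3. 5 ppages; refcounts: pp0:4 pp1:4 pp2:2 pp3:4 pp4:2
Op 6: write(P2, v1, 135). refcount(pp1)=4>1 -> COPY to pp5. 6 ppages; refcounts: pp0:4 pp1:3 pp2:2 pp3:4 pp4:2 pp5:1
Op 7: write(P3, v2, 196). refcount(pp4)=2>1 -> COPY to pp6. 7 ppages; refcounts: pp0:4 pp1:3 pp2:2 pp3:4 pp4:1 pp5:1 pp6:1
Op 8: write(P2, v0, 164). refcount(pp0)=4>1 -> COPY to pp7. 8 ppages; refcounts: pp0:3 pp1:3 pp2:2 pp3:4 pp4:1 pp5:1 pp6:1 pp7:1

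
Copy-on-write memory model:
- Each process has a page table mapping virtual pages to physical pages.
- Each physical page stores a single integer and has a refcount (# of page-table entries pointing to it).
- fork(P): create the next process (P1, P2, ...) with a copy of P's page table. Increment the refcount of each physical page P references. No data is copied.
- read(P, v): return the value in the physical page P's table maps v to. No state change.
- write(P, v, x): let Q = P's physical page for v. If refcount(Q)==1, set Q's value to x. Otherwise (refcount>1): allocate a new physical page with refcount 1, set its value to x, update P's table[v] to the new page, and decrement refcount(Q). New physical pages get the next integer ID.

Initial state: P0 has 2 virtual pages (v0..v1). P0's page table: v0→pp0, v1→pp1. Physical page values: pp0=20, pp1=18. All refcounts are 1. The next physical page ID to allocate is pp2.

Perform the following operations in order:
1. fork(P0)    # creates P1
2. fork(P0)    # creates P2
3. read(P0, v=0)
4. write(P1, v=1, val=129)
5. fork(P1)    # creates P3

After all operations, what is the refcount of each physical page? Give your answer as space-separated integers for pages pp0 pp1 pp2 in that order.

Op 1: fork(P0) -> P1. 2 ppages; refcounts: pp0:2 pp1:2
Op 2: fork(P0) -> P2. 2 ppages; refcounts: pp0:3 pp1:3
Op 3: read(P0, v0) -> 20. No state change.
Op 4: write(P1, v1, 129). refcount(pp1)=3>1 -> COPY to pp2. 3 ppages; refcounts: pp0:3 pp1:2 pp2:1
Op 5: fork(P1) -> P3. 3 ppages; refcounts: pp0:4 pp1:2 pp2:2

Answer: 4 2 2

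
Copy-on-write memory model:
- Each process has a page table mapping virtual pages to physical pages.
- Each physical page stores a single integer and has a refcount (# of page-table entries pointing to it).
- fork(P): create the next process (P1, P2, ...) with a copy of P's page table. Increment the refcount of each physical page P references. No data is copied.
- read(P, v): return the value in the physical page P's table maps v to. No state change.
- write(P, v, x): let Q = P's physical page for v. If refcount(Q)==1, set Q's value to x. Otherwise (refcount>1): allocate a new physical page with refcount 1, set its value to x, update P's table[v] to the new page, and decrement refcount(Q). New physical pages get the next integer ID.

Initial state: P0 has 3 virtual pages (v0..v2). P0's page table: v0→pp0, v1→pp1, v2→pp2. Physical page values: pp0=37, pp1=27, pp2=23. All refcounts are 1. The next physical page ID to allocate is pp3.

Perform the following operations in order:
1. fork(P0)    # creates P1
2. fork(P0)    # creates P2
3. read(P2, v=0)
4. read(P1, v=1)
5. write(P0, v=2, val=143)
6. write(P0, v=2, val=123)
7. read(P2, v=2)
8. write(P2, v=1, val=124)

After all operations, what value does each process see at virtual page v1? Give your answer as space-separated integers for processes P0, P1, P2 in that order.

Op 1: fork(P0) -> P1. 3 ppages; refcounts: pp0:2 pp1:2 pp2:2
Op 2: fork(P0) -> P2. 3 ppages; refcounts: pp0:3 pp1:3 pp2:3
Op 3: read(P2, v0) -> 37. No state change.
Op 4: read(P1, v1) -> 27. No state change.
Op 5: write(P0, v2, 143). refcount(pp2)=3>1 -> COPY to pp3. 4 ppages; refcounts: pp0:3 pp1:3 pp2:2 pp3:1
Op 6: write(P0, v2, 123). refcount(pp3)=1 -> write in place. 4 ppages; refcounts: pp0:3 pp1:3 pp2:2 pp3:1
Op 7: read(P2, v2) -> 23. No state change.
Op 8: write(P2, v1, 124). refcount(pp1)=3>1 -> COPY to pp4. 5 ppages; refcounts: pp0:3 pp1:2 pp2:2 pp3:1 pp4:1
P0: v1 -> pp1 = 27
P1: v1 -> pp1 = 27
P2: v1 -> pp4 = 124

Answer: 27 27 124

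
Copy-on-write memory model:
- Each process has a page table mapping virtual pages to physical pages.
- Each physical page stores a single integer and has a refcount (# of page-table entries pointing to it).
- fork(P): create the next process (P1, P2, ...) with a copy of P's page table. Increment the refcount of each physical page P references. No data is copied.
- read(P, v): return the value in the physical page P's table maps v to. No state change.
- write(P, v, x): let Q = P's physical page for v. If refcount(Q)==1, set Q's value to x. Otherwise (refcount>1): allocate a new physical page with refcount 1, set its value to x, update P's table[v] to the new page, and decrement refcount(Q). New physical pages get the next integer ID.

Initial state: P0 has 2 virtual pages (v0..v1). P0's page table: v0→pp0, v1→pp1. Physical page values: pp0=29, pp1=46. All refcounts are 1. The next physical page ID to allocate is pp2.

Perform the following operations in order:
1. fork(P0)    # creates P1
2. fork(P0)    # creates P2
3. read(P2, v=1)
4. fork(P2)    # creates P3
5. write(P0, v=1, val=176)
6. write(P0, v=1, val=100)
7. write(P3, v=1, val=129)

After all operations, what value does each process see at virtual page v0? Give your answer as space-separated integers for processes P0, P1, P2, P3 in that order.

Answer: 29 29 29 29

Derivation:
Op 1: fork(P0) -> P1. 2 ppages; refcounts: pp0:2 pp1:2
Op 2: fork(P0) -> P2. 2 ppages; refcounts: pp0:3 pp1:3
Op 3: read(P2, v1) -> 46. No state change.
Op 4: fork(P2) -> P3. 2 ppages; refcounts: pp0:4 pp1:4
Op 5: write(P0, v1, 176). refcount(pp1)=4>1 -> COPY to pp2. 3 ppages; refcounts: pp0:4 pp1:3 pp2:1
Op 6: write(P0, v1, 100). refcount(pp2)=1 -> write in place. 3 ppages; refcounts: pp0:4 pp1:3 pp2:1
Op 7: write(P3, v1, 129). refcount(pp1)=3>1 -> COPY to pp3. 4 ppages; refcounts: pp0:4 pp1:2 pp2:1 pp3:1
P0: v0 -> pp0 = 29
P1: v0 -> pp0 = 29
P2: v0 -> pp0 = 29
P3: v0 -> pp0 = 29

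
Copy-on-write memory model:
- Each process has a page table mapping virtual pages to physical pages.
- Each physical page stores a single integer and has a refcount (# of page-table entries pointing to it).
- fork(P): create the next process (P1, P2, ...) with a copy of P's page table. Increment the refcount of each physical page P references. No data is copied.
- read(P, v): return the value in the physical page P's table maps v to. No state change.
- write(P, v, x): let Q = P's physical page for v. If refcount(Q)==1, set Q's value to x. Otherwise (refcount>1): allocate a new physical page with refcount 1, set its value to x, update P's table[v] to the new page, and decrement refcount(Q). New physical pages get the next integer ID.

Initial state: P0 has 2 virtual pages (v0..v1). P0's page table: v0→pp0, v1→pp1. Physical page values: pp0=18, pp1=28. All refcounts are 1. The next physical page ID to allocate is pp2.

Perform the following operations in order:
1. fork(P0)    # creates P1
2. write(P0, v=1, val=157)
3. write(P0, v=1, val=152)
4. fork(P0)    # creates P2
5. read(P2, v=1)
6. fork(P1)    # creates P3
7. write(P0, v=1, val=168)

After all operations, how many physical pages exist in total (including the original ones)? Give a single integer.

Answer: 4

Derivation:
Op 1: fork(P0) -> P1. 2 ppages; refcounts: pp0:2 pp1:2
Op 2: write(P0, v1, 157). refcount(pp1)=2>1 -> COPY to pp2. 3 ppages; refcounts: pp0:2 pp1:1 pp2:1
Op 3: write(P0, v1, 152). refcount(pp2)=1 -> write in place. 3 ppages; refcounts: pp0:2 pp1:1 pp2:1
Op 4: fork(P0) -> P2. 3 ppages; refcounts: pp0:3 pp1:1 pp2:2
Op 5: read(P2, v1) -> 152. No state change.
Op 6: fork(P1) -> P3. 3 ppages; refcounts: pp0:4 pp1:2 pp2:2
Op 7: write(P0, v1, 168). refcount(pp2)=2>1 -> COPY to pp3. 4 ppages; refcounts: pp0:4 pp1:2 pp2:1 pp3:1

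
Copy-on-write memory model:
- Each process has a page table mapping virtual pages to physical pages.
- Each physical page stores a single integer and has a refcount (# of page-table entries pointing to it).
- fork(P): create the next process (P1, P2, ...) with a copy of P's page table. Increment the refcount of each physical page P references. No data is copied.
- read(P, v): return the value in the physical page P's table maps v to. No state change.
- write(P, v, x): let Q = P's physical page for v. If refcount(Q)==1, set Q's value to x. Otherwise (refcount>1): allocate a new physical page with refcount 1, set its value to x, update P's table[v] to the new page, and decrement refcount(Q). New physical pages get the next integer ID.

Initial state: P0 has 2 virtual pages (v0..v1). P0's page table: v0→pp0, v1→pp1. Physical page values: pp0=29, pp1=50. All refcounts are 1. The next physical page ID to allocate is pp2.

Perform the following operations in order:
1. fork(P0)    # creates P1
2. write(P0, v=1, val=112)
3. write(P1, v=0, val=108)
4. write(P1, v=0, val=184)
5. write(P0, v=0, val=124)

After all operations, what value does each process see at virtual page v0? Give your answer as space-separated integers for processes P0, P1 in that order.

Answer: 124 184

Derivation:
Op 1: fork(P0) -> P1. 2 ppages; refcounts: pp0:2 pp1:2
Op 2: write(P0, v1, 112). refcount(pp1)=2>1 -> COPY to pp2. 3 ppages; refcounts: pp0:2 pp1:1 pp2:1
Op 3: write(P1, v0, 108). refcount(pp0)=2>1 -> COPY to pp3. 4 ppages; refcounts: pp0:1 pp1:1 pp2:1 pp3:1
Op 4: write(P1, v0, 184). refcount(pp3)=1 -> write in place. 4 ppages; refcounts: pp0:1 pp1:1 pp2:1 pp3:1
Op 5: write(P0, v0, 124). refcount(pp0)=1 -> write in place. 4 ppages; refcounts: pp0:1 pp1:1 pp2:1 pp3:1
P0: v0 -> pp0 = 124
P1: v0 -> pp3 = 184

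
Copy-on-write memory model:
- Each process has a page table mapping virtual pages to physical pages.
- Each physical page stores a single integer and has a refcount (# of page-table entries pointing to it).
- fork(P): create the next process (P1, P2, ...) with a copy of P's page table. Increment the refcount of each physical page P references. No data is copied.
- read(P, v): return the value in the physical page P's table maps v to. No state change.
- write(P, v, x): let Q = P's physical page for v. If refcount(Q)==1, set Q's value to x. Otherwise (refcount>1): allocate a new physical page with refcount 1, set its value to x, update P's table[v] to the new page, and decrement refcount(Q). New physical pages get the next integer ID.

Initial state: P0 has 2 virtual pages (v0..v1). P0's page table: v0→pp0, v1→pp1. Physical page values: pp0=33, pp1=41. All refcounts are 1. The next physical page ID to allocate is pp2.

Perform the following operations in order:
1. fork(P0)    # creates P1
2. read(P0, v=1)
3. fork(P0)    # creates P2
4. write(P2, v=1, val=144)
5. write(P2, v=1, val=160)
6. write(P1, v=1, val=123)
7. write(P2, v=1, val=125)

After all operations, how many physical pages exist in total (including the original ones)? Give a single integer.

Answer: 4

Derivation:
Op 1: fork(P0) -> P1. 2 ppages; refcounts: pp0:2 pp1:2
Op 2: read(P0, v1) -> 41. No state change.
Op 3: fork(P0) -> P2. 2 ppages; refcounts: pp0:3 pp1:3
Op 4: write(P2, v1, 144). refcount(pp1)=3>1 -> COPY to pp2. 3 ppages; refcounts: pp0:3 pp1:2 pp2:1
Op 5: write(P2, v1, 160). refcount(pp2)=1 -> write in place. 3 ppages; refcounts: pp0:3 pp1:2 pp2:1
Op 6: write(P1, v1, 123). refcount(pp1)=2>1 -> COPY to pp3. 4 ppages; refcounts: pp0:3 pp1:1 pp2:1 pp3:1
Op 7: write(P2, v1, 125). refcount(pp2)=1 -> write in place. 4 ppages; refcounts: pp0:3 pp1:1 pp2:1 pp3:1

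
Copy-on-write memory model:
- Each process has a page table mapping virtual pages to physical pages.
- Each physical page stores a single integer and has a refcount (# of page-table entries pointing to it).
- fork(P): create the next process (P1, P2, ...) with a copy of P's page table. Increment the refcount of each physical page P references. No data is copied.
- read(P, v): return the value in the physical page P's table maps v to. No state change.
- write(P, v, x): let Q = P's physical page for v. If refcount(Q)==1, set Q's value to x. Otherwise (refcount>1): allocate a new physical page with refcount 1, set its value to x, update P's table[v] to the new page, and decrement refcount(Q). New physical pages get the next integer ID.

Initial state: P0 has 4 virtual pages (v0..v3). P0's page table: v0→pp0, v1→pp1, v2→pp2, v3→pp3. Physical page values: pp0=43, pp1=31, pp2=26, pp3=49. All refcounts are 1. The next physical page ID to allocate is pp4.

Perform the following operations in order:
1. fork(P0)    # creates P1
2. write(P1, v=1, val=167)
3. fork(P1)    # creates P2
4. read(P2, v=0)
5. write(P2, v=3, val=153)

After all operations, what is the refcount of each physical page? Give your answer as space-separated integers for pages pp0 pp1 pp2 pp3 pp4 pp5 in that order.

Op 1: fork(P0) -> P1. 4 ppages; refcounts: pp0:2 pp1:2 pp2:2 pp3:2
Op 2: write(P1, v1, 167). refcount(pp1)=2>1 -> COPY to pp4. 5 ppages; refcounts: pp0:2 pp1:1 pp2:2 pp3:2 pp4:1
Op 3: fork(P1) -> P2. 5 ppages; refcounts: pp0:3 pp1:1 pp2:3 pp3:3 pp4:2
Op 4: read(P2, v0) -> 43. No state change.
Op 5: write(P2, v3, 153). refcount(pp3)=3>1 -> COPY to pp5. 6 ppages; refcounts: pp0:3 pp1:1 pp2:3 pp3:2 pp4:2 pp5:1

Answer: 3 1 3 2 2 1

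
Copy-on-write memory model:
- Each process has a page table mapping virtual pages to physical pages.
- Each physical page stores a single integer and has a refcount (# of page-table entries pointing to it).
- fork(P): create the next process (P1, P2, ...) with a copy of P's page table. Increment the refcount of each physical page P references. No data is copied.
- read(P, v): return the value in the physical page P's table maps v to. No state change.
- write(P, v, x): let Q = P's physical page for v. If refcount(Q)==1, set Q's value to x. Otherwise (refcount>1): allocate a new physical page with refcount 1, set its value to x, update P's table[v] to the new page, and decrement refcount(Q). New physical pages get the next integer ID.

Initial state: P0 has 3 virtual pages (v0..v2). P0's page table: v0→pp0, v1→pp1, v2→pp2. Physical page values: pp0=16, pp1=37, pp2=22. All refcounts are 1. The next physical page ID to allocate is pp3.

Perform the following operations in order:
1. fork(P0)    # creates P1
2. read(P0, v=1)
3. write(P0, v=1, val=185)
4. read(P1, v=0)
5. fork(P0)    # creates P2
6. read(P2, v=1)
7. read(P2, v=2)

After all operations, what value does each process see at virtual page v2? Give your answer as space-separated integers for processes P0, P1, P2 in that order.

Answer: 22 22 22

Derivation:
Op 1: fork(P0) -> P1. 3 ppages; refcounts: pp0:2 pp1:2 pp2:2
Op 2: read(P0, v1) -> 37. No state change.
Op 3: write(P0, v1, 185). refcount(pp1)=2>1 -> COPY to pp3. 4 ppages; refcounts: pp0:2 pp1:1 pp2:2 pp3:1
Op 4: read(P1, v0) -> 16. No state change.
Op 5: fork(P0) -> P2. 4 ppages; refcounts: pp0:3 pp1:1 pp2:3 pp3:2
Op 6: read(P2, v1) -> 185. No state change.
Op 7: read(P2, v2) -> 22. No state change.
P0: v2 -> pp2 = 22
P1: v2 -> pp2 = 22
P2: v2 -> pp2 = 22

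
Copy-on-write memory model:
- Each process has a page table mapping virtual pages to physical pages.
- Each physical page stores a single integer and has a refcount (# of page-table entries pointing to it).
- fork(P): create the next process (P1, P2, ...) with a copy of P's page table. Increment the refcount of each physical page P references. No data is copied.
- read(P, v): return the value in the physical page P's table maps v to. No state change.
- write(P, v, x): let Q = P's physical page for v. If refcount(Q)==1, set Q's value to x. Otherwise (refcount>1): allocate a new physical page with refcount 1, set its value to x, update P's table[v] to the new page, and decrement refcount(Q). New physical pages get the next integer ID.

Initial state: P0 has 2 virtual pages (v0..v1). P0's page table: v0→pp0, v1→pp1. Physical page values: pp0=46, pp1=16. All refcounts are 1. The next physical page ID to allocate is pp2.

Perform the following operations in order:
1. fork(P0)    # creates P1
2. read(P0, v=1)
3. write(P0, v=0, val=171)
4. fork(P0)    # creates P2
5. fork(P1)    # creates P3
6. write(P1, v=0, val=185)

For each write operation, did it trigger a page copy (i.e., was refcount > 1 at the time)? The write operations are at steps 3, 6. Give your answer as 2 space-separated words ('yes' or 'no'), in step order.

Op 1: fork(P0) -> P1. 2 ppages; refcounts: pp0:2 pp1:2
Op 2: read(P0, v1) -> 16. No state change.
Op 3: write(P0, v0, 171). refcount(pp0)=2>1 -> COPY to pp2. 3 ppages; refcounts: pp0:1 pp1:2 pp2:1
Op 4: fork(P0) -> P2. 3 ppages; refcounts: pp0:1 pp1:3 pp2:2
Op 5: fork(P1) -> P3. 3 ppages; refcounts: pp0:2 pp1:4 pp2:2
Op 6: write(P1, v0, 185). refcount(pp0)=2>1 -> COPY to pp3. 4 ppages; refcounts: pp0:1 pp1:4 pp2:2 pp3:1

yes yes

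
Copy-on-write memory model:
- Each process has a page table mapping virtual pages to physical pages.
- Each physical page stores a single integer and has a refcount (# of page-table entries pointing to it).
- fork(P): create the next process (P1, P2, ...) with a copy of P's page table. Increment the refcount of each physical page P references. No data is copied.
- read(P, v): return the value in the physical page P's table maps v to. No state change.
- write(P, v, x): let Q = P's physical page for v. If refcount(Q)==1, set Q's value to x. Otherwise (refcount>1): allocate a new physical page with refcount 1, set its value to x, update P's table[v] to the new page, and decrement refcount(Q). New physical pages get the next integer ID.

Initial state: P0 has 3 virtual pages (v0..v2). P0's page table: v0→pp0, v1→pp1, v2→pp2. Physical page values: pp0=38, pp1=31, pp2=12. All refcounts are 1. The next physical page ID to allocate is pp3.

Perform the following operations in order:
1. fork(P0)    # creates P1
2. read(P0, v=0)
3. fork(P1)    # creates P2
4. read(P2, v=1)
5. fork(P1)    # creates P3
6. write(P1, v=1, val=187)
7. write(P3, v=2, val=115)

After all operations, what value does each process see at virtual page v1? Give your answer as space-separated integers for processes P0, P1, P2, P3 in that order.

Answer: 31 187 31 31

Derivation:
Op 1: fork(P0) -> P1. 3 ppages; refcounts: pp0:2 pp1:2 pp2:2
Op 2: read(P0, v0) -> 38. No state change.
Op 3: fork(P1) -> P2. 3 ppages; refcounts: pp0:3 pp1:3 pp2:3
Op 4: read(P2, v1) -> 31. No state change.
Op 5: fork(P1) -> P3. 3 ppages; refcounts: pp0:4 pp1:4 pp2:4
Op 6: write(P1, v1, 187). refcount(pp1)=4>1 -> COPY to pp3. 4 ppages; refcounts: pp0:4 pp1:3 pp2:4 pp3:1
Op 7: write(P3, v2, 115). refcount(pp2)=4>1 -> COPY to pp4. 5 ppages; refcounts: pp0:4 pp1:3 pp2:3 pp3:1 pp4:1
P0: v1 -> pp1 = 31
P1: v1 -> pp3 = 187
P2: v1 -> pp1 = 31
P3: v1 -> pp1 = 31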